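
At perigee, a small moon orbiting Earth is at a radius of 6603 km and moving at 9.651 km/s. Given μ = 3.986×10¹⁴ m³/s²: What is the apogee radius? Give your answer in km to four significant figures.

apogee radius ≈ 22290 km

r_p = 6.603×10⁶ m.
Specific energy ε = v²/2 − μ/r = -1.380×10⁷ J/kg, so a = −μ/(2ε) = 1.445×10⁷ m.
The apsides satisfy r_p + r_a = 2a, so the apogee radius is 2a − r_p = 2.229×10⁷ m = 22290 km.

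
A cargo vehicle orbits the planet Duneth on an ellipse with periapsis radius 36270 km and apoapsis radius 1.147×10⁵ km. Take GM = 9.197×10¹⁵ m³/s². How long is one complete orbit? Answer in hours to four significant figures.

T ≈ 11.94 hours

Semi-major axis a = (r_p + r_a)/2 = (36270 + 1.1470×10⁵)/2 = 75485 km = 7.548×10⁷ m.
By Kepler's third law T = 2π√(a³/μ) = 2π × 6.839×10³ = 4.297×10⁴ s.
= 11.94 hours.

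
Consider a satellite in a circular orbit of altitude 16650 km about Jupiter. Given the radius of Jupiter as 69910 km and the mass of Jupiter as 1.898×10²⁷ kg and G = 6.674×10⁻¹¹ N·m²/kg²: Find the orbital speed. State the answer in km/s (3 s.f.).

μ = GM = 6.674×10⁻¹¹ × 1.898×10²⁷ = 1.267×10¹⁷ m³/s².
r = 69910 + 16650 = 86560 km = 8.6560×10⁷ m.
For a circular orbit v = √(μ/r) = √(1.267×10¹⁷ / 8.656×10⁷) = √(1.463×10⁹) = 38250 m/s.
That is 38.25 km/s.

v ≈ 38.3 km/s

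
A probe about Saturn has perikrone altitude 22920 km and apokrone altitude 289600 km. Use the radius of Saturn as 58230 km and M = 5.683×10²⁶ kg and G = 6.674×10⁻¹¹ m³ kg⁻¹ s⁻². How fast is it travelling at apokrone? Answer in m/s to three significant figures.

v ≈ 6420 m/s

μ = GM = 6.674×10⁻¹¹ × 5.683×10²⁶ = 3.793×10¹⁶ m³/s².
r_p = 58230 + 22920 = 81150 km = 8.1150×10⁷ m.
r_a = 58230 + 289600 = 347830 km = 3.4783×10⁸ m.
Semi-major axis a = (r_p + r_a)/2 = 2.1449×10⁵ km = 2.145×10⁸ m.
Vis-viva: v² = μ(2/r − 1/a) = 3.793×10¹⁶ × (5.750×10⁻⁹ − 4.662×10⁻⁹) = 4.126×10⁷ m²/s².
v = 6423 m/s.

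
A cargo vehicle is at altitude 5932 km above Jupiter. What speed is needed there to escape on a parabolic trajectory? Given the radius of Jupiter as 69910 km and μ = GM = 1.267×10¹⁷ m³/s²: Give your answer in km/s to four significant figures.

r = 69910 + 5932 = 75842 km = 7.5842×10⁷ m.
Escape speed v_esc = √(2μ/r) = √(2 × 1.267×10¹⁷ / 7.584×10⁷) = √(3.341×10⁹) = 57800 m/s.
= 57.80 km/s.

v_esc ≈ 57.80 km/s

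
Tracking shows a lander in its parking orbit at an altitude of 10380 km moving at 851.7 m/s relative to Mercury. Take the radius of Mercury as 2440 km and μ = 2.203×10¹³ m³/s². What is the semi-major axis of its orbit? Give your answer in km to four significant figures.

a ≈ 8125 km

r = 2440 + 10380 = 12820 km = 1.282×10⁷ m.
Specific orbital energy ε = v²/2 − μ/r = (851.7)²/2 − 2.203×10¹³/1.282×10⁷ = -1.356×10⁶ J/kg.
Since ε = −μ/(2a), a = −μ/(2ε) = 8.125×10⁶ m = 8124.9 km.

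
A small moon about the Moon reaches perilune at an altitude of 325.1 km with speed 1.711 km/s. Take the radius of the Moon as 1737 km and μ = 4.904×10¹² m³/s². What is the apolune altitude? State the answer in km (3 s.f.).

r_p = 1737 + 325.1 = 2062.1 km = 2.062×10⁶ m.
Specific energy ε = v²/2 − μ/r = -9.144×10⁵ J/kg, so a = −μ/(2ε) = 2.682×10⁶ m.
The apsides satisfy r_p + r_a = 2a, so the apolune radius is 2a − r_p = 3.301×10⁶ m = 3301.0 km.
Apolune altitude = 3301.0 − 1737 = 1564.0 km.

apolune altitude ≈ 1560 km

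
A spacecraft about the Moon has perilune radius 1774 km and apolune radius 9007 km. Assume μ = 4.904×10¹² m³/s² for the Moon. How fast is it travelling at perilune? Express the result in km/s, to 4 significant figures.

Semi-major axis a = (r_p + r_a)/2 = 5390.5 km = 5.390×10⁶ m.
Vis-viva: v² = μ(2/r − 1/a) = 4.904×10¹² × (1.127×10⁻⁶ − 1.855×10⁻⁷) = 4.619×10⁶ m²/s².
v = 2149 m/s = 2.149 km/s.

v ≈ 2.149 km/s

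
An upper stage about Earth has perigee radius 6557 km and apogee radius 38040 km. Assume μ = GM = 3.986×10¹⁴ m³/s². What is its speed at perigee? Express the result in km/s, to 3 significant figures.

Semi-major axis a = (r_p + r_a)/2 = 22298 km = 2.230×10⁷ m.
Vis-viva: v² = μ(2/r − 1/a) = 3.986×10¹⁴ × (3.050×10⁻⁷ − 4.485×10⁻⁸) = 1.037×10⁸ m²/s².
v = 10180 m/s = 10.18 km/s.

v ≈ 10.2 km/s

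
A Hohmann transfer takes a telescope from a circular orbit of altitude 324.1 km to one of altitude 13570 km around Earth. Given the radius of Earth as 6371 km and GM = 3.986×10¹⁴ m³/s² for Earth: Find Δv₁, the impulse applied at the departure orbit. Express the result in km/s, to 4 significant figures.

r₁ = 6371 + 324.1 = 6695.1 km = 6.6951×10⁶ m.
r₂ = 6371 + 13570 = 19941 km = 1.9941×10⁷ m.
Transfer ellipse a_t = (r₁ + r₂)/2 = 1.332×10⁷ m.
At r₁: circular v_c1 = √(μ/r₁) = 7716 m/s; transfer-perigee v_p = √[μ(2/r₁ − 1/a_t)] = 9442 m/s.
Δv₁ = v_p − v_c1 = 1726 m/s.
= 1.726 km/s.

Δv ≈ 1.726 km/s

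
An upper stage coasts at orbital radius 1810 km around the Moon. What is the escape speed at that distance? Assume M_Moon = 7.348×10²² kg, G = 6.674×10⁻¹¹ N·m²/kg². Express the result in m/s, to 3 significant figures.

v_esc ≈ 2330 m/s

μ = GM = 6.674×10⁻¹¹ × 7.348×10²² = 4.904×10¹² m³/s².
r = 1810 km = 1.810×10⁶ m.
Escape speed v_esc = √(2μ/r) = √(2 × 4.904×10¹² / 1.810×10⁶) = √(5.419×10⁶) = 2328 m/s.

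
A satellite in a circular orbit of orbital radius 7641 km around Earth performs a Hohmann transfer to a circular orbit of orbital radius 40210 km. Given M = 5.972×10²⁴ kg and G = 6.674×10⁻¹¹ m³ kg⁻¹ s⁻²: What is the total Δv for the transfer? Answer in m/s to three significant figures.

μ = GM = 6.674×10⁻¹¹ × 5.972×10²⁴ = 3.986×10¹⁴ m³/s².
r₁ = 7641 km = 7.641×10⁶ m.
r₂ = 40210 km = 4.021×10⁷ m.
Transfer ellipse a_t = (r₁ + r₂)/2 = 2.393×10⁷ m.
At r₁: circular v_c1 = √(μ/r₁) = 7222 m/s; transfer-perigee v_p = √[μ(2/r₁ − 1/a_t)] = 9363 m/s.
Δv₁ = v_p − v_c1 = 2141 m/s.
At r₂: circular v_c2 = √(μ/r₂) = 3148 m/s; transfer-apogee v_a = √[μ(2/r₂ − 1/a_t)] = 1779 m/s.
Δv₂ = v_c2 − v_a = 1369 m/s.
Total Δv = Δv₁ + Δv₂ = 3510 m/s.

Δv_total ≈ 3510 m/s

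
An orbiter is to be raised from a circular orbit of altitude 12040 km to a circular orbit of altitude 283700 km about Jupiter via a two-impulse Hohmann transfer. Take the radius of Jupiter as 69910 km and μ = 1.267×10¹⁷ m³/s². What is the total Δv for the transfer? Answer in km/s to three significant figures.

Δv_total ≈ 18.1 km/s

r₁ = 69910 + 12040 = 81950 km = 8.1950×10⁷ m.
r₂ = 69910 + 283700 = 353610 km = 3.5361×10⁸ m.
Transfer ellipse a_t = (r₁ + r₂)/2 = 2.178×10⁸ m.
At r₁: circular v_c1 = √(μ/r₁) = 39320 m/s; transfer-perijove v_p = √[μ(2/r₁ − 1/a_t)] = 50100 m/s.
Δv₁ = v_p − v_c1 = 10780 m/s.
At r₂: circular v_c2 = √(μ/r₂) = 18930 m/s; transfer-apojove v_a = √[μ(2/r₂ − 1/a_t)] = 11610 m/s.
Δv₂ = v_c2 − v_a = 7317 m/s.
Total Δv = Δv₁ + Δv₂ = 18100 m/s = 18.10 km/s.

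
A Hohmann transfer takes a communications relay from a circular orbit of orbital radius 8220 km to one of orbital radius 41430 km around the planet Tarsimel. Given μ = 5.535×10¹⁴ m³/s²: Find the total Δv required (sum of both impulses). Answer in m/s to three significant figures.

Δv_total ≈ 3950 m/s

r₁ = 8220 km = 8.220×10⁶ m.
r₂ = 41430 km = 4.143×10⁷ m.
Transfer ellipse a_t = (r₁ + r₂)/2 = 2.482×10⁷ m.
At r₁: circular v_c1 = √(μ/r₁) = 8206 m/s; transfer-periapsis v_p = √[μ(2/r₁ − 1/a_t)] = 10600 m/s.
Δv₁ = v_p − v_c1 = 2395 m/s.
At r₂: circular v_c2 = √(μ/r₂) = 3655 m/s; transfer-apoapsis v_a = √[μ(2/r₂ − 1/a_t)] = 2103 m/s.
Δv₂ = v_c2 − v_a = 1552 m/s.
Total Δv = Δv₁ + Δv₂ = 3947 m/s.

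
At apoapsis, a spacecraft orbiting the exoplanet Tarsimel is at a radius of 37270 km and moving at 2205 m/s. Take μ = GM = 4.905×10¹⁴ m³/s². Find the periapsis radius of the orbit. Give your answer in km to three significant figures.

periapsis radius ≈ 8440 km

r_a = 3.727×10⁷ m.
Specific energy ε = v²/2 − μ/r = -1.073×10⁷ J/kg, so a = −μ/(2ε) = 2.286×10⁷ m.
The apsides satisfy r_p + r_a = 2a, so the periapsis radius is 2a − r_a = 8.444×10⁶ m = 8444.2 km.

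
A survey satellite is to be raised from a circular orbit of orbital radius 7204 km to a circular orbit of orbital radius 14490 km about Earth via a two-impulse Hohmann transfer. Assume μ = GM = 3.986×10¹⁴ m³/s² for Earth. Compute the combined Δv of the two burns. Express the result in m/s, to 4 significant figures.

Δv_total ≈ 2129 m/s

r₁ = 7204 km = 7.204×10⁶ m.
r₂ = 14490 km = 1.449×10⁷ m.
Transfer ellipse a_t = (r₁ + r₂)/2 = 1.085×10⁷ m.
At r₁: circular v_c1 = √(μ/r₁) = 7438 m/s; transfer-perigee v_p = √[μ(2/r₁ − 1/a_t)] = 8597 m/s.
Δv₁ = v_p − v_c1 = 1159 m/s.
At r₂: circular v_c2 = √(μ/r₂) = 5245 m/s; transfer-apogee v_a = √[μ(2/r₂ − 1/a_t)] = 4274 m/s.
Δv₂ = v_c2 − v_a = 970.6 m/s.
Total Δv = Δv₁ + Δv₂ = 2129 m/s.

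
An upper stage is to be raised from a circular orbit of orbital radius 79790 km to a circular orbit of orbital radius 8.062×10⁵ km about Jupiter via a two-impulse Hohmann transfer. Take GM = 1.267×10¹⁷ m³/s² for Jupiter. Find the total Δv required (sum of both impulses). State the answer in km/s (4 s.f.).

r₁ = 79790 km = 7.979×10⁷ m.
r₂ = 8.062×10⁵ km = 8.062×10⁸ m.
Transfer ellipse a_t = (r₁ + r₂)/2 = 4.430×10⁸ m.
At r₁: circular v_c1 = √(μ/r₁) = 39850 m/s; transfer-perijove v_p = √[μ(2/r₁ − 1/a_t)] = 53760 m/s.
Δv₁ = v_p − v_c1 = 13910 m/s.
At r₂: circular v_c2 = √(μ/r₂) = 12540 m/s; transfer-apojove v_a = √[μ(2/r₂ − 1/a_t)] = 5320 m/s.
Δv₂ = v_c2 − v_a = 7216 m/s.
Total Δv = Δv₁ + Δv₂ = 21120 m/s = 21.12 km/s.

Δv_total ≈ 21.12 km/s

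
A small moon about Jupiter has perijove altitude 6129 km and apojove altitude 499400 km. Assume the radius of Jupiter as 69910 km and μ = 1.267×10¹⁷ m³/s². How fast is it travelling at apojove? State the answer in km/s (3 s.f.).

v ≈ 7.24 km/s

r_p = 69910 + 6129 = 76039 km = 7.6039×10⁷ m.
r_a = 69910 + 499400 = 569310 km = 5.6931×10⁸ m.
Semi-major axis a = (r_p + r_a)/2 = 3.2267×10⁵ km = 3.227×10⁸ m.
Vis-viva: v² = μ(2/r − 1/a) = 1.267×10¹⁷ × (3.513×10⁻⁹ − 3.099×10⁻⁹) = 5.244×10⁷ m²/s².
v = 7242 m/s = 7.242 km/s.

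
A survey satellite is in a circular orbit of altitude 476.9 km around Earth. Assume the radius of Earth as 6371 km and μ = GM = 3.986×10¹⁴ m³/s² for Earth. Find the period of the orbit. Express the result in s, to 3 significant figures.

T ≈ 5640 s

r = 6371 + 476.9 = 6847.9 km = 6.8479×10⁶ m.
Kepler's third law: T = 2π√(r³/μ) = 2π√((6.848×10⁶)³ / 3.986×10¹⁴).
r³/μ = 8.056×10⁵ s², so T = 2π × 8.976×10² = 5.640×10³ s.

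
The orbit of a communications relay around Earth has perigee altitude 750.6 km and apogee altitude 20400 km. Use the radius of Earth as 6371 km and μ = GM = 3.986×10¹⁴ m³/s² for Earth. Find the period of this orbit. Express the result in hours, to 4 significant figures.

r_p = 6371 + 750.6 = 7121.6 km = 7.1216×10⁶ m.
r_a = 6371 + 20400 = 26771 km = 2.6771×10⁷ m.
Semi-major axis a = (r_p + r_a)/2 = (7121.6 + 26771)/2 = 16946 km = 1.695×10⁷ m.
By Kepler's third law T = 2π√(a³/μ) = 2π × 3.494×10³ = 2.195×10⁴ s.
= 6.098 hours.

T ≈ 6.098 hours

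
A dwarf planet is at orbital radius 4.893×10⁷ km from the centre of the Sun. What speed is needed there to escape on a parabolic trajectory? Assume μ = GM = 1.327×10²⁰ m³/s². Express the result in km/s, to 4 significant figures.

v_esc ≈ 73.65 km/s

r = 4.893×10⁷ km = 4.893×10¹⁰ m.
Escape speed v_esc = √(2μ/r) = √(2 × 1.327×10²⁰ / 4.893×10¹⁰) = √(5.424×10⁹) = 73650 m/s.
= 73.65 km/s.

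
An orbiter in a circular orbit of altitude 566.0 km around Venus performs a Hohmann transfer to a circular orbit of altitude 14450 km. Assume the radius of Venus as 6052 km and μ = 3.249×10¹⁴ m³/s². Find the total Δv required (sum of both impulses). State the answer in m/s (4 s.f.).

r₁ = 6052 + 566.0 = 6618.0 km = 6.6180×10⁶ m.
r₂ = 6052 + 14450 = 20502 km = 2.0502×10⁷ m.
Transfer ellipse a_t = (r₁ + r₂)/2 = 1.356×10⁷ m.
At r₁: circular v_c1 = √(μ/r₁) = 7007 m/s; transfer-periapsis v_p = √[μ(2/r₁ − 1/a_t)] = 8615 m/s.
Δv₁ = v_p − v_c1 = 1609 m/s.
At r₂: circular v_c2 = √(μ/r₂) = 3981 m/s; transfer-apoapsis v_a = √[μ(2/r₂ − 1/a_t)] = 2781 m/s.
Δv₂ = v_c2 − v_a = 1200 m/s.
Total Δv = Δv₁ + Δv₂ = 2809 m/s.

Δv_total ≈ 2809 m/s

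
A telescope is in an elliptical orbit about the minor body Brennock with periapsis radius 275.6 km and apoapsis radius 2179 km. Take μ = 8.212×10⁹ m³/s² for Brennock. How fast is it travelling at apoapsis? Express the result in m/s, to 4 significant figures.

Semi-major axis a = (r_p + r_a)/2 = 1227.3 km = 1.227×10⁶ m.
Vis-viva: v² = μ(2/r − 1/a) = 8.212×10⁹ × (9.179×10⁻⁷ − 8.148×10⁻⁷) = 8.463×10² m²/s².
v = 29.09 m/s.

v ≈ 29.09 m/s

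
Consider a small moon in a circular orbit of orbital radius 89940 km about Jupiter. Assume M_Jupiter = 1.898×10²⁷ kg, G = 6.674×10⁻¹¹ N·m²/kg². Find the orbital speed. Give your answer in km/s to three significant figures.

μ = GM = 6.674×10⁻¹¹ × 1.898×10²⁷ = 1.267×10¹⁷ m³/s².
r = 89940 km = 8.994×10⁷ m.
For a circular orbit v = √(μ/r) = √(1.267×10¹⁷ / 8.994×10⁷) = √(1.408×10⁹) = 37530 m/s.
That is 37.53 km/s.

v ≈ 37.5 km/s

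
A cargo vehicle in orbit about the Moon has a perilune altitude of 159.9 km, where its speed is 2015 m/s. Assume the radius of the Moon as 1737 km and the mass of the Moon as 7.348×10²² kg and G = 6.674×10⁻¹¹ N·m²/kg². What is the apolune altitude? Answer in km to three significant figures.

μ = GM = 6.674×10⁻¹¹ × 7.348×10²² = 4.904×10¹² m³/s².
r_p = 1737 + 159.9 = 1896.9 km = 1.897×10⁶ m.
Specific energy ε = v²/2 − μ/r = -5.552×10⁵ J/kg, so a = −μ/(2ε) = 4.417×10⁶ m.
The apsides satisfy r_p + r_a = 2a, so the apolune radius is 2a − r_p = 6.936×10⁶ m = 6936.3 km.
Apolune altitude = 6936.3 − 1737 = 5199.3 km.

apolune altitude ≈ 5200 km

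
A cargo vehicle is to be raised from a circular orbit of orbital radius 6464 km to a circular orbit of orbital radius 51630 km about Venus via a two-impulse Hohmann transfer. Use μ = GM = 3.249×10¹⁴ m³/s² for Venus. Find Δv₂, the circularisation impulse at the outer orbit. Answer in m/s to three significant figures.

r₁ = 6464 km = 6.464×10⁶ m.
r₂ = 51630 km = 5.163×10⁷ m.
Transfer ellipse a_t = (r₁ + r₂)/2 = 2.905×10⁷ m.
At r₁: circular v_c1 = √(μ/r₁) = 7090 m/s; transfer-periapsis v_p = √[μ(2/r₁ − 1/a_t)] = 9452 m/s.
At r₂: circular v_c2 = √(μ/r₂) = 2509 m/s; transfer-apoapsis v_a = √[μ(2/r₂ − 1/a_t)] = 1183 m/s.
Δv₂ = v_c2 − v_a = 1325 m/s.

Δv ≈ 1330 m/s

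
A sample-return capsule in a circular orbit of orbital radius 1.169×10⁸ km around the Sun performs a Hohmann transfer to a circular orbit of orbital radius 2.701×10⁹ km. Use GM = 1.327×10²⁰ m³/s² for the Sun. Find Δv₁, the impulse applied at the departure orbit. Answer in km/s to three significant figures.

Δv ≈ 13.0 km/s

r₁ = 1.169×10⁸ km = 1.169×10¹¹ m.
r₂ = 2.701×10⁹ km = 2.701×10¹² m.
Transfer ellipse a_t = (r₁ + r₂)/2 = 1.409×10¹² m.
At r₁: circular v_c1 = √(μ/r₁) = 33690 m/s; transfer-perihelion v_p = √[μ(2/r₁ − 1/a_t)] = 46650 m/s.
Δv₁ = v_p − v_c1 = 12960 m/s.
= 12.96 km/s.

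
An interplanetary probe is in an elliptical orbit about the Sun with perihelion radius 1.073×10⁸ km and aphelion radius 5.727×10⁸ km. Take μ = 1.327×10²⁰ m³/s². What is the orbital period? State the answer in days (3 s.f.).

Semi-major axis a = (r_p + r_a)/2 = (1.0730×10⁸ + 5.7270×10⁸)/2 = 3.4000×10⁸ km = 3.400×10¹¹ m.
By Kepler's third law T = 2π√(a³/μ) = 2π × 1.721×10⁷ = 1.081×10⁸ s.
= 1252 days.

T ≈ 1250 days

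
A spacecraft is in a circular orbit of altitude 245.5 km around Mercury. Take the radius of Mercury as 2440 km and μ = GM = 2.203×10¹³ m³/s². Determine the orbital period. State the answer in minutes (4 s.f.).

T ≈ 98.19 minutes

r = 2440 + 245.5 = 2685.5 km = 2.6855×10⁶ m.
Kepler's third law: T = 2π√(r³/μ) = 2π√((2.686×10⁶)³ / 2.203×10¹³).
r³/μ = 8.791×10⁵ s², so T = 2π × 9.376×10² = 5.891×10³ s.
Converting: 5.891×10³ s ÷ 60.00 = 98.19 minutes.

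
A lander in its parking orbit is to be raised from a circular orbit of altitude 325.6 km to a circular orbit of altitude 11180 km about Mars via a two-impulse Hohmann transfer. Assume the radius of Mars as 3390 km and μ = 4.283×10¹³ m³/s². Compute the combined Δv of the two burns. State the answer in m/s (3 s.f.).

Δv_total ≈ 1510 m/s

r₁ = 3390 + 325.6 = 3715.6 km = 3.7156×10⁶ m.
r₂ = 3390 + 11180 = 14570 km = 1.4570×10⁷ m.
Transfer ellipse a_t = (r₁ + r₂)/2 = 9.143×10⁶ m.
At r₁: circular v_c1 = √(μ/r₁) = 3395 m/s; transfer-periapsis v_p = √[μ(2/r₁ − 1/a_t)] = 4286 m/s.
Δv₁ = v_p − v_c1 = 890.8 m/s.
At r₂: circular v_c2 = √(μ/r₂) = 1715 m/s; transfer-apoapsis v_a = √[μ(2/r₂ − 1/a_t)] = 1093 m/s.
Δv₂ = v_c2 − v_a = 621.5 m/s.
Total Δv = Δv₁ + Δv₂ = 1512 m/s.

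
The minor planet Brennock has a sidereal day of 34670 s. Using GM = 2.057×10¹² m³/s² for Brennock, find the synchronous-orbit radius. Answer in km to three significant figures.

r_sync ≈ 3970 km

A synchronous orbit has period T, so by Kepler's third law a = (μT²/4π²)^(1/3).
μT²/4π² = 2.057×10¹² × (3.467×10⁴)² / 39.48 = 6.263×10¹⁹ m³.
a = 3.971×10⁶ m = 3971.3 km.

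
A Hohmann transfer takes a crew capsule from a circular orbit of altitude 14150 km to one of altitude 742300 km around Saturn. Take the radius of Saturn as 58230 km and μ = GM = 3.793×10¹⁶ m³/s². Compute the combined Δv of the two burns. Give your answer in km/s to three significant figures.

Δv_total ≈ 12.2 km/s

r₁ = 58230 + 14150 = 72380 km = 7.2380×10⁷ m.
r₂ = 58230 + 742300 = 800530 km = 8.0053×10⁸ m.
Transfer ellipse a_t = (r₁ + r₂)/2 = 4.365×10⁸ m.
At r₁: circular v_c1 = √(μ/r₁) = 22890 m/s; transfer-perikrone v_p = √[μ(2/r₁ − 1/a_t)] = 31000 m/s.
Δv₁ = v_p − v_c1 = 8111 m/s.
At r₂: circular v_c2 = √(μ/r₂) = 6883 m/s; transfer-apokrone v_a = √[μ(2/r₂ − 1/a_t)] = 2803 m/s.
Δv₂ = v_c2 − v_a = 4080 m/s.
Total Δv = Δv₁ + Δv₂ = 12190 m/s = 12.19 km/s.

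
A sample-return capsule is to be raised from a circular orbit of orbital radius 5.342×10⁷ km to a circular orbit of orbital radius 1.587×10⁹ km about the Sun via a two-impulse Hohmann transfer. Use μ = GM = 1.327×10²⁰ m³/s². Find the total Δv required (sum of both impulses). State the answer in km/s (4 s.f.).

Δv_total ≈ 26.30 km/s

r₁ = 5.342×10⁷ km = 5.342×10¹⁰ m.
r₂ = 1.587×10⁹ km = 1.587×10¹² m.
Transfer ellipse a_t = (r₁ + r₂)/2 = 8.202×10¹¹ m.
At r₁: circular v_c1 = √(μ/r₁) = 49840 m/s; transfer-perihelion v_p = √[μ(2/r₁ − 1/a_t)] = 69330 m/s.
Δv₁ = v_p − v_c1 = 19490 m/s.
At r₂: circular v_c2 = √(μ/r₂) = 9144 m/s; transfer-aphelion v_a = √[μ(2/r₂ − 1/a_t)] = 2334 m/s.
Δv₂ = v_c2 − v_a = 6811 m/s.
Total Δv = Δv₁ + Δv₂ = 26300 m/s = 26.30 km/s.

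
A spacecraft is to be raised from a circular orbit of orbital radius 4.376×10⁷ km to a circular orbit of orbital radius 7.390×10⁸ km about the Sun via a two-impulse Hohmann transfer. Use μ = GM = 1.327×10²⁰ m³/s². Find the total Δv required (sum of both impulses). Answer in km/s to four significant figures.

Δv_total ≈ 29.52 km/s

r₁ = 4.376×10⁷ km = 4.376×10¹⁰ m.
r₂ = 7.390×10⁸ km = 7.390×10¹¹ m.
Transfer ellipse a_t = (r₁ + r₂)/2 = 3.914×10¹¹ m.
At r₁: circular v_c1 = √(μ/r₁) = 55070 m/s; transfer-perihelion v_p = √[μ(2/r₁ − 1/a_t)] = 75670 m/s.
Δv₁ = v_p − v_c1 = 20600 m/s.
At r₂: circular v_c2 = √(μ/r₂) = 13400 m/s; transfer-aphelion v_a = √[μ(2/r₂ − 1/a_t)] = 4481 m/s.
Δv₂ = v_c2 − v_a = 8919 m/s.
Total Δv = Δv₁ + Δv₂ = 29520 m/s = 29.52 km/s.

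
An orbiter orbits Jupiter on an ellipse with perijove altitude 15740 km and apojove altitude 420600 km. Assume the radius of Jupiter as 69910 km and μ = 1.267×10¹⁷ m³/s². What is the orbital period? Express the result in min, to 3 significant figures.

r_p = 69910 + 15740 = 85650 km = 8.5650×10⁷ m.
r_a = 69910 + 420600 = 490510 km = 4.9051×10⁸ m.
Semi-major axis a = (r_p + r_a)/2 = (85650 + 4.9051×10⁵)/2 = 2.8808×10⁵ km = 2.881×10⁸ m.
By Kepler's third law T = 2π√(a³/μ) = 2π × 1.374×10⁴ = 8.631×10⁴ s.
= 1439 min.

T ≈ 1440 min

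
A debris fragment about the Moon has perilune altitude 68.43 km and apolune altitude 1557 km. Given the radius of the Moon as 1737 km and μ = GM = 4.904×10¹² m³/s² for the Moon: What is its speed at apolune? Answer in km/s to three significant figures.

r_p = 1737 + 68.43 = 1805.4 km = 1.8054×10⁶ m.
r_a = 1737 + 1557 = 3294.0 km = 3.2940×10⁶ m.
Semi-major axis a = (r_p + r_a)/2 = 2549.7 km = 2.550×10⁶ m.
Vis-viva: v² = μ(2/r − 1/a) = 4.904×10¹² × (6.072×10⁻⁷ − 3.922×10⁻⁷) = 1.054×10⁶ m²/s².
v = 1027 m/s = 1.027 km/s.

v ≈ 1.03 km/s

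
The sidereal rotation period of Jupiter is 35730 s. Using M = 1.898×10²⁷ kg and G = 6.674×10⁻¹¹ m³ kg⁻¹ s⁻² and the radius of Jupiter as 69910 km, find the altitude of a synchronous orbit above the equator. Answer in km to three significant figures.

h_sync ≈ 90100 km

μ = GM = 6.674×10⁻¹¹ × 1.898×10²⁷ = 1.267×10¹⁷ m³/s².
A synchronous orbit has period T, so by Kepler's third law a = (μT²/4π²)^(1/3).
μT²/4π² = 1.267×10¹⁷ × (3.573×10⁴)² / 39.48 = 4.096×10²⁴ m³.
a = 1.600×10⁸ m = 1.6000×10⁵ km.
Altitude h = a − R = 1.6000×10⁵ − 69910 = 90094 km.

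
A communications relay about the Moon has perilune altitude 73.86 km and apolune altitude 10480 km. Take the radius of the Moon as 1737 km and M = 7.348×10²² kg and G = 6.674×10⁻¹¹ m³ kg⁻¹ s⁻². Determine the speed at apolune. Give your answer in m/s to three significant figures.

μ = GM = 6.674×10⁻¹¹ × 7.348×10²² = 4.904×10¹² m³/s².
r_p = 1737 + 73.86 = 1810.9 km = 1.8109×10⁶ m.
r_a = 1737 + 10480 = 12217 km = 1.2217×10⁷ m.
Semi-major axis a = (r_p + r_a)/2 = 7013.9 km = 7.014×10⁶ m.
Vis-viva: v² = μ(2/r − 1/a) = 4.904×10¹² × (1.637×10⁻⁷ − 1.426×10⁻⁷) = 1.036×10⁵ m²/s².
v = 321.9 m/s.

v ≈ 322 m/s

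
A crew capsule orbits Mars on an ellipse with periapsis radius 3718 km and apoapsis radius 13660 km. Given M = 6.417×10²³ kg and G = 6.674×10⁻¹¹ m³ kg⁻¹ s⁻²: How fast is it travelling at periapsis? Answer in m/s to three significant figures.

v ≈ 4260 m/s

μ = GM = 6.674×10⁻¹¹ × 6.417×10²³ = 4.283×10¹³ m³/s².
Semi-major axis a = (r_p + r_a)/2 = 8689.0 km = 8.689×10⁶ m.
Vis-viva: v² = μ(2/r − 1/a) = 4.283×10¹³ × (5.379×10⁻⁷ − 1.151×10⁻⁷) = 1.811×10⁷ m²/s².
v = 4255 m/s.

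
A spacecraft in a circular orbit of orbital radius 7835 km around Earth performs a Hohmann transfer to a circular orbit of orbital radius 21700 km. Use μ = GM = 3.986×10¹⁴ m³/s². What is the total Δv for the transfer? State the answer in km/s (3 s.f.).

Δv_total ≈ 2.68 km/s

r₁ = 7835 km = 7.835×10⁶ m.
r₂ = 21700 km = 2.170×10⁷ m.
Transfer ellipse a_t = (r₁ + r₂)/2 = 1.477×10⁷ m.
At r₁: circular v_c1 = √(μ/r₁) = 7133 m/s; transfer-perigee v_p = √[μ(2/r₁ − 1/a_t)] = 8646 m/s.
Δv₁ = v_p − v_c1 = 1514 m/s.
At r₂: circular v_c2 = √(μ/r₂) = 4286 m/s; transfer-apogee v_a = √[μ(2/r₂ − 1/a_t)] = 3122 m/s.
Δv₂ = v_c2 − v_a = 1164 m/s.
Total Δv = Δv₁ + Δv₂ = 2678 m/s = 2.678 km/s.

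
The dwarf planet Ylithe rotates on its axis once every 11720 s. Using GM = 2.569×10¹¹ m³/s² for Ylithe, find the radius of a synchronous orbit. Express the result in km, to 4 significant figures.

A synchronous orbit has period T, so by Kepler's third law a = (μT²/4π²)^(1/3).
μT²/4π² = 2.569×10¹¹ × (1.172×10⁴)² / 39.48 = 8.938×10¹⁷ m³.
a = 9.633×10⁵ m = 963.28 km.

r_sync ≈ 963.3 km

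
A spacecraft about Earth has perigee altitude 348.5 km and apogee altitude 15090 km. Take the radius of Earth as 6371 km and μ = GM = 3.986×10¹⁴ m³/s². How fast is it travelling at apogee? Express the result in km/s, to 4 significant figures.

v ≈ 2.976 km/s

r_p = 6371 + 348.5 = 6719.5 km = 6.7195×10⁶ m.
r_a = 6371 + 15090 = 21461 km = 2.1461×10⁷ m.
Semi-major axis a = (r_p + r_a)/2 = 14090 km = 1.409×10⁷ m.
Vis-viva: v² = μ(2/r − 1/a) = 3.986×10¹⁴ × (9.319×10⁻⁸ − 7.097×10⁻⁸) = 8.857×10⁶ m²/s².
v = 2976 m/s = 2.976 km/s.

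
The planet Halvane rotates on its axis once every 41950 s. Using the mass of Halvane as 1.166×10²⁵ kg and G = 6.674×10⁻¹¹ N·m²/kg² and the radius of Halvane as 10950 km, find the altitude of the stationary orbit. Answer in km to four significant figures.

μ = GM = 6.674×10⁻¹¹ × 1.166×10²⁵ = 7.782×10¹⁴ m³/s².
A synchronous orbit has period T, so by Kepler's third law a = (μT²/4π²)^(1/3).
μT²/4π² = 7.782×10¹⁴ × (4.195×10⁴)² / 39.48 = 3.469×10²² m³.
a = 3.261×10⁷ m = 32613 km.
Altitude h = a − R = 32613 − 10950 = 21663 km.

h_sync ≈ 21660 km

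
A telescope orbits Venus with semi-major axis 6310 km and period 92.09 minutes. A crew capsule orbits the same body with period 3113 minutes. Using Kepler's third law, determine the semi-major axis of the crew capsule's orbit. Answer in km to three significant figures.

Kepler's third law: a³ ∝ T², so a₂ = a₁ (T₂/T₁)^(2/3).
T₂/T₁ = 33.80, (T₂/T₁)^(2/3) = 10.45.
a₂ = 6310 × 10.45 = 65970 km.

a₂ ≈ 66000 km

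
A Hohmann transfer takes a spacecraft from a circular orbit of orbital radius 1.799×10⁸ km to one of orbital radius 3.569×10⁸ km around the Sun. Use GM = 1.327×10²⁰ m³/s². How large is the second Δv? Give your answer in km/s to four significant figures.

Δv ≈ 3.496 km/s

r₁ = 1.799×10⁸ km = 1.799×10¹¹ m.
r₂ = 3.569×10⁸ km = 3.569×10¹¹ m.
Transfer ellipse a_t = (r₁ + r₂)/2 = 2.684×10¹¹ m.
At r₁: circular v_c1 = √(μ/r₁) = 27160 m/s; transfer-perihelion v_p = √[μ(2/r₁ − 1/a_t)] = 31320 m/s.
At r₂: circular v_c2 = √(μ/r₂) = 19280 m/s; transfer-aphelion v_a = √[μ(2/r₂ − 1/a_t)] = 15790 m/s.
Δv₂ = v_c2 − v_a = 3496 m/s.
= 3.496 km/s.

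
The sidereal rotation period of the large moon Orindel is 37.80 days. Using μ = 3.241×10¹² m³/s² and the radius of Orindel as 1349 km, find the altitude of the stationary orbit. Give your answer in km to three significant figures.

T = 37.80 days = 3.266×10⁶ s.
A synchronous orbit has period T, so by Kepler's third law a = (μT²/4π²)^(1/3).
μT²/4π² = 3.241×10¹² × (3.266×10⁶)² / 39.48 = 8.756×10²³ m³.
a = 9.567×10⁷ m = 95670 km.
Altitude h = a − R = 95670 − 1349 = 94321 km.

h_sync ≈ 94300 km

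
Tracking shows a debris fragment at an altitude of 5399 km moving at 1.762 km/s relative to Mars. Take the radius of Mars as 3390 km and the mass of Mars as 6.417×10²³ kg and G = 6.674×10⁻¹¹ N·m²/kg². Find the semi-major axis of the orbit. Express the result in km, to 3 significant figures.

a ≈ 6450 km

μ = GM = 6.674×10⁻¹¹ × 6.417×10²³ = 4.283×10¹³ m³/s².
r = 3390 + 5399 = 8789.0 km = 8.789×10⁶ m.
Vis-viva rearranged: 1/a = 2/r − v²/μ = 2.276×10⁻⁷ − 7.249×10⁻⁸ = 1.551×10⁻⁷ m⁻¹.
a = 6.449×10⁶ m = 6448.9 km.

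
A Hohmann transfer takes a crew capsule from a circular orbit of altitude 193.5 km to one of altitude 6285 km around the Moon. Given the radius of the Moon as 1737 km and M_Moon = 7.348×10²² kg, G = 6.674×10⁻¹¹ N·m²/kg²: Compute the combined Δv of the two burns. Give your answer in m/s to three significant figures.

μ = GM = 6.674×10⁻¹¹ × 7.348×10²² = 4.904×10¹² m³/s².
r₁ = 1737 + 193.5 = 1930.5 km = 1.9305×10⁶ m.
r₂ = 1737 + 6285 = 8022.0 km = 8.0220×10⁶ m.
Transfer ellipse a_t = (r₁ + r₂)/2 = 4.976×10⁶ m.
At r₁: circular v_c1 = √(μ/r₁) = 1594 m/s; transfer-perilune v_p = √[μ(2/r₁ − 1/a_t)] = 2024 m/s.
Δv₁ = v_p − v_c1 = 429.8 m/s.
At r₂: circular v_c2 = √(μ/r₂) = 781.9 m/s; transfer-apolune v_a = √[μ(2/r₂ − 1/a_t)] = 487.0 m/s.
Δv₂ = v_c2 − v_a = 294.9 m/s.
Total Δv = Δv₁ + Δv₂ = 724.7 m/s.

Δv_total ≈ 725 m/s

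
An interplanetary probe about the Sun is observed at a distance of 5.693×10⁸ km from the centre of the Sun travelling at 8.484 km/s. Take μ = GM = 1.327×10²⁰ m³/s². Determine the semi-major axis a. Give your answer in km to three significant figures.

a ≈ 3.37×10⁸ km

r = 5.693×10¹¹ m.
Specific orbital energy ε = v²/2 − μ/r = (8484)²/2 − 1.327×10²⁰/5.693×10¹¹ = -1.971×10⁸ J/kg.
Since ε = −μ/(2a), a = −μ/(2ε) = 3.366×10¹¹ m = 3.3662×10⁸ km.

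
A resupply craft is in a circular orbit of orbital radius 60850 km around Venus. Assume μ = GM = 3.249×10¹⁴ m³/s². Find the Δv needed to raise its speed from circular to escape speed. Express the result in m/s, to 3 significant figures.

r = 60850 km = 6.085×10⁷ m.
Circular speed v_c = √(μ/r) = 2311 m/s.
Escape speed v_esc = √(2μ/r) = √2 × v_c = 3268 m/s.
Δv = v_esc − v_c = 957.1 m/s.

Δv ≈ 957 m/s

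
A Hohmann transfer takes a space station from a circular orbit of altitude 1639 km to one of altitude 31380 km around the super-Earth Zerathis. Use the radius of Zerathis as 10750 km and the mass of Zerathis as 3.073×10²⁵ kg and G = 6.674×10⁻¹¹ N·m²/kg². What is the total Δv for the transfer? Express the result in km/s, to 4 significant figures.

Δv_total ≈ 5.402 km/s

μ = GM = 6.674×10⁻¹¹ × 3.073×10²⁵ = 2.051×10¹⁵ m³/s².
r₁ = 10750 + 1639 = 12389 km = 1.2389×10⁷ m.
r₂ = 10750 + 31380 = 42130 km = 4.2130×10⁷ m.
Transfer ellipse a_t = (r₁ + r₂)/2 = 2.726×10⁷ m.
At r₁: circular v_c1 = √(μ/r₁) = 12870 m/s; transfer-periapsis v_p = √[μ(2/r₁ − 1/a_t)] = 16000 m/s.
Δv₁ = v_p − v_c1 = 3129 m/s.
At r₂: circular v_c2 = √(μ/r₂) = 6977 m/s; transfer-apoapsis v_a = √[μ(2/r₂ − 1/a_t)] = 4704 m/s.
Δv₂ = v_c2 − v_a = 2273 m/s.
Total Δv = Δv₁ + Δv₂ = 5402 m/s = 5.402 km/s.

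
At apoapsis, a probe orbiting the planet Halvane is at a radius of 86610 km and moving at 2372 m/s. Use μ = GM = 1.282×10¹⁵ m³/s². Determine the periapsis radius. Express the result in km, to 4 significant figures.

periapsis radius ≈ 20320 km

r_a = 8.661×10⁷ m.
Specific energy ε = v²/2 − μ/r = -1.199×10⁷ J/kg, so a = −μ/(2ε) = 5.347×10⁷ m.
The apsides satisfy r_p + r_a = 2a, so the periapsis radius is 2a − r_a = 2.032×10⁷ m = 20323 km.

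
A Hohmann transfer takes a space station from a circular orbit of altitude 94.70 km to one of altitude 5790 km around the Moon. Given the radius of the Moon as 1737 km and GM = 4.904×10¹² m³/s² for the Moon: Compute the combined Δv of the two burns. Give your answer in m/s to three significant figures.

r₁ = 1737 + 94.70 = 1831.7 km = 1.8317×10⁶ m.
r₂ = 1737 + 5790 = 7527.0 km = 7.5270×10⁶ m.
Transfer ellipse a_t = (r₁ + r₂)/2 = 4.679×10⁶ m.
At r₁: circular v_c1 = √(μ/r₁) = 1636 m/s; transfer-perilune v_p = √[μ(2/r₁ − 1/a_t)] = 2075 m/s.
Δv₁ = v_p − v_c1 = 439.0 m/s.
At r₂: circular v_c2 = √(μ/r₂) = 807.2 m/s; transfer-apolune v_a = √[μ(2/r₂ − 1/a_t)] = 505.0 m/s.
Δv₂ = v_c2 − v_a = 302.2 m/s.
Total Δv = Δv₁ + Δv₂ = 741.1 m/s.

Δv_total ≈ 741 m/s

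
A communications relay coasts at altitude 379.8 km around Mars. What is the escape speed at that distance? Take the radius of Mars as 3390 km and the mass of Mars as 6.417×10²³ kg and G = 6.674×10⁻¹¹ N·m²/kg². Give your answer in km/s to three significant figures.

μ = GM = 6.674×10⁻¹¹ × 6.417×10²³ = 4.283×10¹³ m³/s².
r = 3390 + 379.8 = 3769.8 km = 3.7698×10⁶ m.
Escape speed v_esc = √(2μ/r) = √(2 × 4.283×10¹³ / 3.770×10⁶) = √(2.272×10⁷) = 4767 m/s.
= 4.767 km/s.

v_esc ≈ 4.77 km/s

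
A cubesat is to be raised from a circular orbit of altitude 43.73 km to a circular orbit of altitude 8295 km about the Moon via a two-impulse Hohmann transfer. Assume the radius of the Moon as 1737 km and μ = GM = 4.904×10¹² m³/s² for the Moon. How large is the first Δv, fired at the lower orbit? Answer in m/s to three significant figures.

Δv ≈ 503 m/s

r₁ = 1737 + 43.73 = 1780.7 km = 1.7807×10⁶ m.
r₂ = 1737 + 8295 = 10032 km = 1.0032×10⁷ m.
Transfer ellipse a_t = (r₁ + r₂)/2 = 5.906×10⁶ m.
At r₁: circular v_c1 = √(μ/r₁) = 1659 m/s; transfer-perilune v_p = √[μ(2/r₁ − 1/a_t)] = 2163 m/s.
Δv₁ = v_p − v_c1 = 503.3 m/s.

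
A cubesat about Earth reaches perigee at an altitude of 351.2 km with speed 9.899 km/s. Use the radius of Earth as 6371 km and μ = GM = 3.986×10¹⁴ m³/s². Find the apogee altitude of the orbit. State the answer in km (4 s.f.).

r_p = 6371 + 351.2 = 6722.2 km = 6.722×10⁶ m.
Specific energy ε = v²/2 − μ/r = -1.030×10⁷ J/kg, so a = −μ/(2ε) = 1.935×10⁷ m.
The apsides satisfy r_p + r_a = 2a, so the apogee radius is 2a − r_p = 3.197×10⁷ m = 31973 km.
Apogee altitude = 31973 − 6371 = 25602 km.

apogee altitude ≈ 25600 km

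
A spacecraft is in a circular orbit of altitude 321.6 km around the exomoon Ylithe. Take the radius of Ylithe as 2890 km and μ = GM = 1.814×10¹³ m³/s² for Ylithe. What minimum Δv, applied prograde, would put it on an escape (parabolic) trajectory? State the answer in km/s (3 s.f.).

Δv ≈ 0.984 km/s

r = 2890 + 321.6 = 3211.6 km = 3.2116×10⁶ m.
Circular speed v_c = √(μ/r) = 2377 m/s.
Escape speed v_esc = √(2μ/r) = √2 × v_c = 3361 m/s.
Δv = v_esc − v_c = 984.4 m/s = 0.9844 km/s.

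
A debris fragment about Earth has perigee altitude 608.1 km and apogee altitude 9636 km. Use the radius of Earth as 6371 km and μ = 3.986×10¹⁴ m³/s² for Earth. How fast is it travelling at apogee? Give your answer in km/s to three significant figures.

r_p = 6371 + 608.1 = 6979.1 km = 6.9791×10⁶ m.
r_a = 6371 + 9636 = 16007 km = 1.6007×10⁷ m.
Semi-major axis a = (r_p + r_a)/2 = 11493 km = 1.149×10⁷ m.
Vis-viva: v² = μ(2/r − 1/a) = 3.986×10¹⁴ × (1.249×10⁻⁷ − 8.701×10⁻⁸) = 1.512×10⁷ m²/s².
v = 3889 m/s = 3.889 km/s.

v ≈ 3.89 km/s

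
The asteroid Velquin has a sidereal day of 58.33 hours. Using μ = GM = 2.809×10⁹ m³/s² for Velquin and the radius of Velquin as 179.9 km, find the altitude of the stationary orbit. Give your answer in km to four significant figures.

h_sync ≈ 1284 km

T = 58.33 hours = 2.100×10⁵ s.
A synchronous orbit has period T, so by Kepler's third law a = (μT²/4π²)^(1/3).
μT²/4π² = 2.809×10⁹ × (2.100×10⁵)² / 39.48 = 3.137×10¹⁸ m³.
a = 1.464×10⁶ m = 1464.0 km.
Altitude h = a − R = 1464.0 − 179.9 = 1284.1 km.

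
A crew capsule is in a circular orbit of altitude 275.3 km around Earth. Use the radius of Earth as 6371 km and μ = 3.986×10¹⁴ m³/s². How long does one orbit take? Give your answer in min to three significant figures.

r = 6371 + 275.3 = 6646.3 km = 6.6463×10⁶ m.
Kepler's third law: T = 2π√(r³/μ) = 2π√((6.646×10⁶)³ / 3.986×10¹⁴).
r³/μ = 7.366×10⁵ s², so T = 2π × 8.582×10² = 5.392×10³ s.
Converting: 5.392×10³ s ÷ 60.00 = 89.87 min.

T ≈ 89.9 min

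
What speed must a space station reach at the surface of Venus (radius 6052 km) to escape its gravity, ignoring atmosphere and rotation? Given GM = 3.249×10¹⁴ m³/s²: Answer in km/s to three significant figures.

v_esc ≈ 10.4 km/s

r = R = 6.052×10⁶ m.
Escape speed v_esc = √(2μ/r) = √(2 × 3.249×10¹⁴ / 6.052×10⁶) = √(1.074×10⁸) = 10360 m/s.
= 10.36 km/s.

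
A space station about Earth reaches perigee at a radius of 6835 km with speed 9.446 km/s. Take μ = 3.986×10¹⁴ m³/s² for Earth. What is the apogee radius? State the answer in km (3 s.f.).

apogee radius ≈ 22300 km

r_p = 6.835×10⁶ m.
Specific energy ε = v²/2 − μ/r = -1.370×10⁷ J/kg, so a = −μ/(2ε) = 1.454×10⁷ m.
The apsides satisfy r_p + r_a = 2a, so the apogee radius is 2a − r_p = 2.225×10⁷ m = 22251 km.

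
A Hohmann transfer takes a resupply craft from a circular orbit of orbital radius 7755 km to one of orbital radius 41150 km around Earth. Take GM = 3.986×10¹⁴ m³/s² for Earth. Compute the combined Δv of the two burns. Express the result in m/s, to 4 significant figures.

r₁ = 7755 km = 7.755×10⁶ m.
r₂ = 41150 km = 4.115×10⁷ m.
Transfer ellipse a_t = (r₁ + r₂)/2 = 2.445×10⁷ m.
At r₁: circular v_c1 = √(μ/r₁) = 7169 m/s; transfer-perigee v_p = √[μ(2/r₁ − 1/a_t)] = 9300 m/s.
Δv₁ = v_p − v_c1 = 2131 m/s.
At r₂: circular v_c2 = √(μ/r₂) = 3112 m/s; transfer-apogee v_a = √[μ(2/r₂ − 1/a_t)] = 1753 m/s.
Δv₂ = v_c2 − v_a = 1360 m/s.
Total Δv = Δv₁ + Δv₂ = 3491 m/s.

Δv_total ≈ 3491 m/s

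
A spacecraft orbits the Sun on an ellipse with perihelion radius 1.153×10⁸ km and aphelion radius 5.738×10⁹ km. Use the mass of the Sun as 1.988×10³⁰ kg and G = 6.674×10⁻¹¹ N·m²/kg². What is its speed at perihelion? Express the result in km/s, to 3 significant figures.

μ = GM = 6.674×10⁻¹¹ × 1.988×10³⁰ = 1.327×10²⁰ m³/s².
Semi-major axis a = (r_p + r_a)/2 = 2.9266×10⁹ km = 2.927×10¹² m.
Vis-viva: v² = μ(2/r − 1/a) = 1.327×10²⁰ × (1.735×10⁻¹¹ − 3.417×10⁻¹³) = 2.256×10⁹ m²/s².
v = 47500 m/s = 47.50 km/s.

v ≈ 47.5 km/s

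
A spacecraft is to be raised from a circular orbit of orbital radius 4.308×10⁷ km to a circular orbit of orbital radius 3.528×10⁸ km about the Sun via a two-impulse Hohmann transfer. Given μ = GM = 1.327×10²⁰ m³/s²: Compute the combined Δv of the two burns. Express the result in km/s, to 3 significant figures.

Δv_total ≈ 28.9 km/s

r₁ = 4.308×10⁷ km = 4.308×10¹⁰ m.
r₂ = 3.528×10⁸ km = 3.528×10¹¹ m.
Transfer ellipse a_t = (r₁ + r₂)/2 = 1.979×10¹¹ m.
At r₁: circular v_c1 = √(μ/r₁) = 55500 m/s; transfer-perihelion v_p = √[μ(2/r₁ − 1/a_t)] = 74100 m/s.
Δv₁ = v_p − v_c1 = 18600 m/s.
At r₂: circular v_c2 = √(μ/r₂) = 19390 m/s; transfer-aphelion v_a = √[μ(2/r₂ − 1/a_t)] = 9048 m/s.
Δv₂ = v_c2 − v_a = 10350 m/s.
Total Δv = Δv₁ + Δv₂ = 28940 m/s = 28.94 km/s.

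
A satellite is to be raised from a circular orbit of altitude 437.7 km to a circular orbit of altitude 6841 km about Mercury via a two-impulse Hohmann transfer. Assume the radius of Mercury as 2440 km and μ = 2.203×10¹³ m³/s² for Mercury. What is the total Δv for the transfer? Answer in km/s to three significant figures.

r₁ = 2440 + 437.7 = 2877.7 km = 2.8777×10⁶ m.
r₂ = 2440 + 6841 = 9281.0 km = 9.2810×10⁶ m.
Transfer ellipse a_t = (r₁ + r₂)/2 = 6.079×10⁶ m.
At r₁: circular v_c1 = √(μ/r₁) = 2767 m/s; transfer-periherm v_p = √[μ(2/r₁ − 1/a_t)] = 3419 m/s.
Δv₁ = v_p − v_c1 = 651.8 m/s.
At r₂: circular v_c2 = √(μ/r₂) = 1541 m/s; transfer-apoherm v_a = √[μ(2/r₂ − 1/a_t)] = 1060 m/s.
Δv₂ = v_c2 − v_a = 480.7 m/s.
Total Δv = Δv₁ + Δv₂ = 1132 m/s = 1.132 km/s.

Δv_total ≈ 1.13 km/s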